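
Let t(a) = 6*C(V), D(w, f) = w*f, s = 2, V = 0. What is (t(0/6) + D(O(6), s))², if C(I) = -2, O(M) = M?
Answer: 0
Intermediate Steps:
D(w, f) = f*w
t(a) = -12 (t(a) = 6*(-2) = -12)
(t(0/6) + D(O(6), s))² = (-12 + 2*6)² = (-12 + 12)² = 0² = 0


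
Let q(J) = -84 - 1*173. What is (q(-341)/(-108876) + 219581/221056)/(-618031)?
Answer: -5990978087/3718645101773184 ≈ -1.6111e-6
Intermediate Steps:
q(J) = -257 (q(J) = -84 - 173 = -257)
(q(-341)/(-108876) + 219581/221056)/(-618031) = (-257/(-108876) + 219581/221056)/(-618031) = (-257*(-1/108876) + 219581*(1/221056))*(-1/618031) = (257/108876 + 219581/221056)*(-1/618031) = (5990978087/6016923264)*(-1/618031) = -5990978087/3718645101773184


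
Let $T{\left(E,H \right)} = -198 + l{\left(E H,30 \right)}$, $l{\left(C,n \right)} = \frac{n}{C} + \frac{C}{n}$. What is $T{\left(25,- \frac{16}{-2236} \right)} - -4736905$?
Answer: $\frac{79437388819}{16770} \approx 4.7369 \cdot 10^{6}$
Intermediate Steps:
$l{\left(C,n \right)} = \frac{C}{n} + \frac{n}{C}$
$T{\left(E,H \right)} = -198 + \frac{30}{E H} + \frac{E H}{30}$ ($T{\left(E,H \right)} = -198 + \left(\frac{E H}{30} + \frac{30}{E H}\right) = -198 + \left(\frac{30}{E H} + \frac{E H}{30}\right) = -198 + \frac{30}{E H} + \frac{E H}{30}$)
$T{\left(25,- \frac{16}{-2236} \right)} - -4736905 = \left(-198 + \frac{30}{25 \left(- \frac{16}{-2236}\right)} + \frac{1}{30} \cdot 25 \left(- \frac{16}{-2236}\right)\right) - -4736905 = \left(-198 + 30 \cdot \frac{1}{25} \frac{1}{\left(-16\right) \left(- \frac{1}{2236}\right)} + \frac{1}{30} \cdot 25 \left(\left(-16\right) \left(- \frac{1}{2236}\right)\right)\right) + 4736905 = \left(-198 + 30 \cdot \frac{1}{25} \frac{1}{\frac{4}{559}} + \frac{1}{30} \cdot 25 \cdot \frac{4}{559}\right) + 4736905 = \left(-198 + 30 \cdot \frac{1}{25} \cdot \frac{559}{4} + \frac{10}{1677}\right) + 4736905 = \left(-198 + \frac{1677}{10} + \frac{10}{1677}\right) + 4736905 = - \frac{508031}{16770} + 4736905 = \frac{79437388819}{16770}$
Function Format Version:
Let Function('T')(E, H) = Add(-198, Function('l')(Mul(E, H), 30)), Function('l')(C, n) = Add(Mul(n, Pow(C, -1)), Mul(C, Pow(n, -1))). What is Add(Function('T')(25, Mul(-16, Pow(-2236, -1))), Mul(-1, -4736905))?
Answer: Rational(79437388819, 16770) ≈ 4.7369e+6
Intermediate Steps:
Function('l')(C, n) = Add(Mul(C, Pow(n, -1)), Mul(n, Pow(C, -1)))
Function('T')(E, H) = Add(-198, Mul(30, Pow(E, -1), Pow(H, -1)), Mul(Rational(1, 30), E, H)) (Function('T')(E, H) = Add(-198, Add(Mul(Mul(E, H), Pow(30, -1)), Mul(30, Pow(Mul(E, H), -1)))) = Add(-198, Add(Mul(Mul(E, H), Rational(1, 30)), Mul(30, Mul(Pow(E, -1), Pow(H, -1))))) = Add(-198, Add(Mul(Rational(1, 30), E, H), Mul(30, Pow(E, -1), Pow(H, -1)))) = Add(-198, Add(Mul(30, Pow(E, -1), Pow(H, -1)), Mul(Rational(1, 30), E, H))) = Add(-198, Mul(30, Pow(E, -1), Pow(H, -1)), Mul(Rational(1, 30), E, H)))
Add(Function('T')(25, Mul(-16, Pow(-2236, -1))), Mul(-1, -4736905)) = Add(Add(-198, Mul(30, Pow(25, -1), Pow(Mul(-16, Pow(-2236, -1)), -1)), Mul(Rational(1, 30), 25, Mul(-16, Pow(-2236, -1)))), Mul(-1, -4736905)) = Add(Add(-198, Mul(30, Rational(1, 25), Pow(Mul(-16, Rational(-1, 2236)), -1)), Mul(Rational(1, 30), 25, Mul(-16, Rational(-1, 2236)))), 4736905) = Add(Add(-198, Mul(30, Rational(1, 25), Pow(Rational(4, 559), -1)), Mul(Rational(1, 30), 25, Rational(4, 559))), 4736905) = Add(Add(-198, Mul(30, Rational(1, 25), Rational(559, 4)), Rational(10, 1677)), 4736905) = Add(Add(-198, Rational(1677, 10), Rational(10, 1677)), 4736905) = Add(Rational(-508031, 16770), 4736905) = Rational(79437388819, 16770)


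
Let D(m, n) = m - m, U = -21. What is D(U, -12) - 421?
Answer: -421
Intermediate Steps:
D(m, n) = 0
D(U, -12) - 421 = 0 - 421 = -421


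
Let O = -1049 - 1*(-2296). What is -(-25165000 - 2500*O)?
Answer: 28282500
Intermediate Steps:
O = 1247 (O = -1049 + 2296 = 1247)
-(-25165000 - 2500*O) = -(-25165000 - 3117500) = -2500/(1/((-1040 - 1247) - 9026)) = -2500/(1/(-2287 - 9026)) = -2500/(1/(-11313)) = -2500/(-1/11313) = -2500*(-11313) = 28282500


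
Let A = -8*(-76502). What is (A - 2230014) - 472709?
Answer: -2090707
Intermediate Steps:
A = 612016
(A - 2230014) - 472709 = (612016 - 2230014) - 472709 = -1617998 - 472709 = -2090707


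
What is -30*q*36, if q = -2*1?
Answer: 2160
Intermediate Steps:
q = -2
-30*q*36 = -30*(-2)*36 = 60*36 = 2160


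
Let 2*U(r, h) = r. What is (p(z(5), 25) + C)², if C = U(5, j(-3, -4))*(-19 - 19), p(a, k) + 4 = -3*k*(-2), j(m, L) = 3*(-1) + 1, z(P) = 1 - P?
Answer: 2601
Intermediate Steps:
j(m, L) = -2 (j(m, L) = -3 + 1 = -2)
p(a, k) = -4 + 6*k (p(a, k) = -4 - 3*k*(-2) = -4 + 6*k)
U(r, h) = r/2
C = -95 (C = ((½)*5)*(-19 - 19) = (5/2)*(-38) = -95)
(p(z(5), 25) + C)² = ((-4 + 6*25) - 95)² = ((-4 + 150) - 95)² = (146 - 95)² = 51² = 2601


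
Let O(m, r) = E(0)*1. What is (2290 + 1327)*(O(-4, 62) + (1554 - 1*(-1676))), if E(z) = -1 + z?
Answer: 11679293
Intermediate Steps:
O(m, r) = -1 (O(m, r) = (-1 + 0)*1 = -1*1 = -1)
(2290 + 1327)*(O(-4, 62) + (1554 - 1*(-1676))) = (2290 + 1327)*(-1 + (1554 - 1*(-1676))) = 3617*(-1 + (1554 + 1676)) = 3617*(-1 + 3230) = 3617*3229 = 11679293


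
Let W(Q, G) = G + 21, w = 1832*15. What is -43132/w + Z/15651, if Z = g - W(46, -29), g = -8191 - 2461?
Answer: -26876557/11946930 ≈ -2.2497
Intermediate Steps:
w = 27480
W(Q, G) = 21 + G
g = -10652
Z = -10644 (Z = -10652 - (21 - 29) = -10652 - 1*(-8) = -10652 + 8 = -10644)
-43132/w + Z/15651 = -43132/27480 - 10644/15651 = -43132*1/27480 - 10644*1/15651 = -10783/6870 - 3548/5217 = -26876557/11946930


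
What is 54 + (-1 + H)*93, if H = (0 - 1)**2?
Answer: 54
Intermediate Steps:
H = 1 (H = (-1)**2 = 1)
54 + (-1 + H)*93 = 54 + (-1 + 1)*93 = 54 + 0*93 = 54 + 0 = 54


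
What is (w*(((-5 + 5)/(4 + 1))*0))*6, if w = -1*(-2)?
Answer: 0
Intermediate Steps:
w = 2
(w*(((-5 + 5)/(4 + 1))*0))*6 = (2*(((-5 + 5)/(4 + 1))*0))*6 = (2*((0/5)*0))*6 = (2*((0*(⅕))*0))*6 = (2*(0*0))*6 = (2*0)*6 = 0*6 = 0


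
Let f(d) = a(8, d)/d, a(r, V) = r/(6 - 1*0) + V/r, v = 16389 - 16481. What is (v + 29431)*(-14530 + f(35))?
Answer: -358084343357/840 ≈ -4.2629e+8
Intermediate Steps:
v = -92
a(r, V) = r/6 + V/r (a(r, V) = r/(6 + 0) + V/r = r/6 + V/r)
f(d) = (4/3 + d/8)/d (f(d) = ((⅙)*8 + d/8)/d = (4/3 + d*(⅛))/d = (4/3 + d/8)/d)
(v + 29431)*(-14530 + f(35)) = (-92 + 29431)*(-14530 + (1/24)*(32 + 3*35)/35) = 29339*(-14530 + (1/24)*(1/35)*(32 + 105)) = 29339*(-14530 + (1/24)*(1/35)*137) = 29339*(-14530 + 137/840) = 29339*(-12205063/840) = -358084343357/840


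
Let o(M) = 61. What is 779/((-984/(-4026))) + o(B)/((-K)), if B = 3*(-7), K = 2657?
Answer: 33873849/10628 ≈ 3187.2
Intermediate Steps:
B = -21
779/((-984/(-4026))) + o(B)/((-K)) = 779/((-984/(-4026))) + 61/((-1*2657)) = 779/((-984*(-1/4026))) + 61/(-2657) = 779/(164/671) + 61*(-1/2657) = 779*(671/164) - 61/2657 = 12749/4 - 61/2657 = 33873849/10628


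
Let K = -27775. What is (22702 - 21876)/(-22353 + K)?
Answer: -413/25064 ≈ -0.016478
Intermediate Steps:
(22702 - 21876)/(-22353 + K) = (22702 - 21876)/(-22353 - 27775) = 826/(-50128) = 826*(-1/50128) = -413/25064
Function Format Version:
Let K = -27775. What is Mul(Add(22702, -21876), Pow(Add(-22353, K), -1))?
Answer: Rational(-413, 25064) ≈ -0.016478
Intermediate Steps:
Mul(Add(22702, -21876), Pow(Add(-22353, K), -1)) = Mul(Add(22702, -21876), Pow(Add(-22353, -27775), -1)) = Mul(826, Pow(-50128, -1)) = Mul(826, Rational(-1, 50128)) = Rational(-413, 25064)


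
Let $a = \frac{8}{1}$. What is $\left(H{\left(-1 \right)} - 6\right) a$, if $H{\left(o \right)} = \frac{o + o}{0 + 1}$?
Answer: $-64$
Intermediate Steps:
$H{\left(o \right)} = 2 o$ ($H{\left(o \right)} = \frac{2 o}{1} = 2 o 1 = 2 o$)
$a = 8$ ($a = 8 \cdot 1 = 8$)
$\left(H{\left(-1 \right)} - 6\right) a = \left(2 \left(-1\right) - 6\right) 8 = \left(-2 - 6\right) 8 = \left(-8\right) 8 = -64$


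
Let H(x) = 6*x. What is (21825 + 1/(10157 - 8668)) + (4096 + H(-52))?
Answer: 38131802/1489 ≈ 25609.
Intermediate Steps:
(21825 + 1/(10157 - 8668)) + (4096 + H(-52)) = (21825 + 1/(10157 - 8668)) + (4096 + 6*(-52)) = (21825 + 1/1489) + (4096 - 312) = (21825 + 1/1489) + 3784 = 32497426/1489 + 3784 = 38131802/1489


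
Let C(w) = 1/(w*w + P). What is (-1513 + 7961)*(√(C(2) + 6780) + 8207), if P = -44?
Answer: 52918736 + 1612*√2711990/5 ≈ 5.3450e+7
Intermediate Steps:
C(w) = 1/(-44 + w²) (C(w) = 1/(w*w - 44) = 1/(w² - 44) = 1/(-44 + w²))
(-1513 + 7961)*(√(C(2) + 6780) + 8207) = (-1513 + 7961)*(√(1/(-44 + 2²) + 6780) + 8207) = 6448*(√(1/(-44 + 4) + 6780) + 8207) = 6448*(√(1/(-40) + 6780) + 8207) = 6448*(√(-1/40 + 6780) + 8207) = 6448*(√(271199/40) + 8207) = 6448*(√2711990/20 + 8207) = 6448*(8207 + √2711990/20) = 52918736 + 1612*√2711990/5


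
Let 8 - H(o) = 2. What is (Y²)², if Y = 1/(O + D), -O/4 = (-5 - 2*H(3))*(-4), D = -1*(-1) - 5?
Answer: 1/5802782976 ≈ 1.7233e-10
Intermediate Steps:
H(o) = 6 (H(o) = 8 - 1*2 = 8 - 2 = 6)
D = -4 (D = 1 - 5 = -4)
O = -272 (O = -4*(-5 - 2*6)*(-4) = -4*(-5 - 12)*(-4) = -(-68)*(-4) = -4*68 = -272)
Y = -1/276 (Y = 1/(-272 - 4) = 1/(-276) = -1/276 ≈ -0.0036232)
(Y²)² = ((-1/276)²)² = (1/76176)² = 1/5802782976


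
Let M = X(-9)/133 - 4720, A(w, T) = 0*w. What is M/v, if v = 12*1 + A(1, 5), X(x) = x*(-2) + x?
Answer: -627751/1596 ≈ -393.33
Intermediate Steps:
X(x) = -x (X(x) = -2*x + x = -x)
A(w, T) = 0
M = -627751/133 (M = -1*(-9)/133 - 4720 = 9*(1/133) - 4720 = 9/133 - 4720 = -627751/133 ≈ -4719.9)
v = 12 (v = 12*1 + 0 = 12 + 0 = 12)
M/v = -627751/133/12 = -627751/133*1/12 = -627751/1596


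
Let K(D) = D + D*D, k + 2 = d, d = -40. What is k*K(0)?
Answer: 0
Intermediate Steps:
k = -42 (k = -2 - 40 = -42)
K(D) = D + D**2
k*K(0) = -0*(1 + 0) = -0 = -42*0 = 0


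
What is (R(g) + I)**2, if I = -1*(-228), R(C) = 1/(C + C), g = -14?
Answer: 40742689/784 ≈ 51968.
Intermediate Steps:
R(C) = 1/(2*C)
I = 228
(R(g) + I)**2 = ((1/2)/(-14) + 228)**2 = ((1/2)*(-1/14) + 228)**2 = (-1/28 + 228)**2 = (6383/28)**2 = 40742689/784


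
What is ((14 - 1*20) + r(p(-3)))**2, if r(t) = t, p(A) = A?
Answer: 81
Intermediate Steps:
((14 - 1*20) + r(p(-3)))**2 = ((14 - 1*20) - 3)**2 = ((14 - 20) - 3)**2 = (-6 - 3)**2 = (-9)**2 = 81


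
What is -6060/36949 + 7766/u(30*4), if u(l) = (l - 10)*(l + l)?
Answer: 5770997/44338800 ≈ 0.13016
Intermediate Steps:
u(l) = 2*l*(-10 + l) (u(l) = (-10 + l)*(2*l) = 2*l*(-10 + l))
-6060/36949 + 7766/u(30*4) = -6060/36949 + 7766/((2*(30*4)*(-10 + 30*4))) = -6060*1/36949 + 7766/((2*120*(-10 + 120))) = -6060/36949 + 7766/((2*120*110)) = -6060/36949 + 7766/26400 = -6060/36949 + 7766*(1/26400) = -6060/36949 + 353/1200 = 5770997/44338800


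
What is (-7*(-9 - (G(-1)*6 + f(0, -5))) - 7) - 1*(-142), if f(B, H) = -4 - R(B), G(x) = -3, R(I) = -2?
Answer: 58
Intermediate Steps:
f(B, H) = -2 (f(B, H) = -4 - 1*(-2) = -4 + 2 = -2)
(-7*(-9 - (G(-1)*6 + f(0, -5))) - 7) - 1*(-142) = (-7*(-9 - (-3*6 - 2)) - 7) - 1*(-142) = (-7*(-9 - (-18 - 2)) - 7) + 142 = (-7*(-9 - 1*(-20)) - 7) + 142 = (-7*(-9 + 20) - 7) + 142 = (-7*11 - 7) + 142 = (-77 - 7) + 142 = -84 + 142 = 58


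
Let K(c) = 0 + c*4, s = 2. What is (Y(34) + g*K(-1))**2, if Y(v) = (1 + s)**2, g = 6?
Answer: 225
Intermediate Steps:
Y(v) = 9 (Y(v) = (1 + 2)**2 = 3**2 = 9)
K(c) = 4*c (K(c) = 0 + 4*c = 4*c)
(Y(34) + g*K(-1))**2 = (9 + 6*(4*(-1)))**2 = (9 + 6*(-4))**2 = (9 - 24)**2 = (-15)**2 = 225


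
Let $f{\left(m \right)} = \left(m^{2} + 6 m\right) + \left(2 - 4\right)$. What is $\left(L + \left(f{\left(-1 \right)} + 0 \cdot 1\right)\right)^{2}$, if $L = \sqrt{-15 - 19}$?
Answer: $\left(7 - i \sqrt{34}\right)^{2} \approx 15.0 - 81.633 i$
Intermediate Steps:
$L = i \sqrt{34}$ ($L = \sqrt{-34} = i \sqrt{34} \approx 5.8309 i$)
$f{\left(m \right)} = -2 + m^{2} + 6 m$ ($f{\left(m \right)} = \left(m^{2} + 6 m\right) + \left(2 - 4\right) = \left(m^{2} + 6 m\right) - 2 = -2 + m^{2} + 6 m$)
$\left(L + \left(f{\left(-1 \right)} + 0 \cdot 1\right)\right)^{2} = \left(i \sqrt{34} + \left(\left(-2 + \left(-1\right)^{2} + 6 \left(-1\right)\right) + 0 \cdot 1\right)\right)^{2} = \left(i \sqrt{34} + \left(\left(-2 + 1 - 6\right) + 0\right)\right)^{2} = \left(i \sqrt{34} + \left(-7 + 0\right)\right)^{2} = \left(i \sqrt{34} - 7\right)^{2} = \left(-7 + i \sqrt{34}\right)^{2}$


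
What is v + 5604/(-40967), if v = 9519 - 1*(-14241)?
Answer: 973370316/40967 ≈ 23760.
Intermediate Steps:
v = 23760 (v = 9519 + 14241 = 23760)
v + 5604/(-40967) = 23760 + 5604/(-40967) = 23760 + 5604*(-1/40967) = 23760 - 5604/40967 = 973370316/40967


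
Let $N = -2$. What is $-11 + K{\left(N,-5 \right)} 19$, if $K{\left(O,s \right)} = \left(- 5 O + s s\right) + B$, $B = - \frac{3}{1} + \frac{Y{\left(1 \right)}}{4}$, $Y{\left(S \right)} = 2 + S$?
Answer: $\frac{2445}{4} \approx 611.25$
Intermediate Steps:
$B = - \frac{9}{4}$ ($B = - \frac{3}{1} + \frac{2 + 1}{4} = \left(-3\right) 1 + 3 \cdot \frac{1}{4} = -3 + \frac{3}{4} = - \frac{9}{4} \approx -2.25$)
$K{\left(O,s \right)} = - \frac{9}{4} + s^{2} - 5 O$ ($K{\left(O,s \right)} = \left(- 5 O + s s\right) - \frac{9}{4} = \left(- 5 O + s^{2}\right) - \frac{9}{4} = \left(s^{2} - 5 O\right) - \frac{9}{4} = - \frac{9}{4} + s^{2} - 5 O$)
$-11 + K{\left(N,-5 \right)} 19 = -11 + \left(- \frac{9}{4} + \left(-5\right)^{2} - -10\right) 19 = -11 + \left(- \frac{9}{4} + 25 + 10\right) 19 = -11 + \frac{131}{4} \cdot 19 = -11 + \frac{2489}{4} = \frac{2445}{4}$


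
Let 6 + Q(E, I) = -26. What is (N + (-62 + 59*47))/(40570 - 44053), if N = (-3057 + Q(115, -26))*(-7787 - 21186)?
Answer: -29833436/1161 ≈ -25696.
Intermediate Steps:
Q(E, I) = -32 (Q(E, I) = -6 - 26 = -32)
N = 89497597 (N = (-3057 - 32)*(-7787 - 21186) = -3089*(-28973) = 89497597)
(N + (-62 + 59*47))/(40570 - 44053) = (89497597 + (-62 + 59*47))/(40570 - 44053) = (89497597 + (-62 + 2773))/(-3483) = (89497597 + 2711)*(-1/3483) = 89500308*(-1/3483) = -29833436/1161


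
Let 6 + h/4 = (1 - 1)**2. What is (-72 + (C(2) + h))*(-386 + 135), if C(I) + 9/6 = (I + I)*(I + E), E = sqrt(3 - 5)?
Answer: 44929/2 - 1004*I*sqrt(2) ≈ 22465.0 - 1419.9*I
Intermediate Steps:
E = I*sqrt(2) (E = sqrt(-2) = I*sqrt(2) ≈ 1.4142*I)
h = -24 (h = -24 + 4*(1 - 1)**2 = -24 + 4*0**2 = -24 + 4*0 = -24 + 0 = -24)
C(I) = -3/2 + 2*I*(I + I*sqrt(2)) (C(I) = -3/2 + (I + I)*(I + I*sqrt(2)) = -3/2 + (2*I)*(I + I*sqrt(2)) = -3/2 + 2*I*(I + I*sqrt(2)))
(-72 + (C(2) + h))*(-386 + 135) = (-72 + ((-3/2 + 2*2**2 + 2*I*2*sqrt(2)) - 24))*(-386 + 135) = (-72 + ((-3/2 + 2*4 + 4*I*sqrt(2)) - 24))*(-251) = (-72 + ((-3/2 + 8 + 4*I*sqrt(2)) - 24))*(-251) = (-72 + ((13/2 + 4*I*sqrt(2)) - 24))*(-251) = (-72 + (-35/2 + 4*I*sqrt(2)))*(-251) = (-179/2 + 4*I*sqrt(2))*(-251) = 44929/2 - 1004*I*sqrt(2)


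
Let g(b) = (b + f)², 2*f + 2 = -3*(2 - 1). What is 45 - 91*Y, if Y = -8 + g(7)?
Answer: -4279/4 ≈ -1069.8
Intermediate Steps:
f = -5/2 (f = -1 + (-3*(2 - 1))/2 = -1 + (-3*1)/2 = -1 + (½)*(-3) = -1 - 3/2 = -5/2 ≈ -2.5000)
g(b) = (-5/2 + b)² (g(b) = (b - 5/2)² = (-5/2 + b)²)
Y = 49/4 (Y = -8 + (-5 + 2*7)²/4 = -8 + (-5 + 14)²/4 = -8 + (¼)*9² = -8 + (¼)*81 = -8 + 81/4 = 49/4 ≈ 12.250)
45 - 91*Y = 45 - 91*49/4 = 45 - 4459/4 = -4279/4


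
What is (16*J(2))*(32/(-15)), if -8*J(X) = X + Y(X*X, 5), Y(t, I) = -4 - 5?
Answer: -448/15 ≈ -29.867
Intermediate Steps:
Y(t, I) = -9
J(X) = 9/8 - X/8 (J(X) = -(X - 9)/8 = -(-9 + X)/8 = 9/8 - X/8)
(16*J(2))*(32/(-15)) = (16*(9/8 - ⅛*2))*(32/(-15)) = (16*(9/8 - ¼))*(32*(-1/15)) = (16*(7/8))*(-32/15) = 14*(-32/15) = -448/15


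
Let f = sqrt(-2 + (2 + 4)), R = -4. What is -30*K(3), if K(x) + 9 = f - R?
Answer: 90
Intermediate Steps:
f = 2 (f = sqrt(-2 + 6) = sqrt(4) = 2)
K(x) = -3 (K(x) = -9 + (2 - 1*(-4)) = -9 + (2 + 4) = -9 + 6 = -3)
-30*K(3) = -30*(-3) = 90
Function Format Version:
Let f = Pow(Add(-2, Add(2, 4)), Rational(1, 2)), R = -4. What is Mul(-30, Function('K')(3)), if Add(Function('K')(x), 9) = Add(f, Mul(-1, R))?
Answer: 90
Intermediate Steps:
f = 2 (f = Pow(Add(-2, 6), Rational(1, 2)) = Pow(4, Rational(1, 2)) = 2)
Function('K')(x) = -3 (Function('K')(x) = Add(-9, Add(2, Mul(-1, -4))) = Add(-9, Add(2, 4)) = Add(-9, 6) = -3)
Mul(-30, Function('K')(3)) = Mul(-30, -3) = 90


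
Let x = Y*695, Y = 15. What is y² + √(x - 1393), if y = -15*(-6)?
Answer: 8100 + 2*√2258 ≈ 8195.0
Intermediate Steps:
x = 10425 (x = 15*695 = 10425)
y = 90
y² + √(x - 1393) = 90² + √(10425 - 1393) = 8100 + √9032 = 8100 + 2*√2258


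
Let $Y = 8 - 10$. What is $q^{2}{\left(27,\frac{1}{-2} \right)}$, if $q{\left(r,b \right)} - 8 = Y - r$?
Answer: $441$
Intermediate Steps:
$Y = -2$
$q{\left(r,b \right)} = 6 - r$ ($q{\left(r,b \right)} = 8 - \left(2 + r\right) = 6 - r$)
$q^{2}{\left(27,\frac{1}{-2} \right)} = \left(6 - 27\right)^{2} = \left(-21\right)^{2} = 441$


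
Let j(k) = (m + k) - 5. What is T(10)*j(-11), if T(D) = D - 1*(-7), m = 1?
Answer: -255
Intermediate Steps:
T(D) = 7 + D (T(D) = D + 7 = 7 + D)
j(k) = -4 + k (j(k) = (1 + k) - 5 = -4 + k)
T(10)*j(-11) = (7 + 10)*(-4 - 11) = 17*(-15) = -255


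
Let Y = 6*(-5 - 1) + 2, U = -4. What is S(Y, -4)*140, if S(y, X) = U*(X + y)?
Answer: 21280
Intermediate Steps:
Y = -34 (Y = 6*(-6) + 2 = -36 + 2 = -34)
S(y, X) = -4*X - 4*y (S(y, X) = -4*(X + y) = -4*X - 4*y)
S(Y, -4)*140 = (-4*(-4) - 4*(-34))*140 = (16 + 136)*140 = 152*140 = 21280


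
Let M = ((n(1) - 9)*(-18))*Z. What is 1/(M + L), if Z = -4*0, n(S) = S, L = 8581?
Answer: 1/8581 ≈ 0.00011654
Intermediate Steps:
Z = 0
M = 0 (M = ((1 - 9)*(-18))*0 = -8*(-18)*0 = 144*0 = 0)
1/(M + L) = 1/(0 + 8581) = 1/8581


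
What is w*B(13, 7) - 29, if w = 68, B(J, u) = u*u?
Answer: 3303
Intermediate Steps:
B(J, u) = u**2
w*B(13, 7) - 29 = 68*7**2 - 29 = 68*49 - 29 = 3332 - 29 = 3303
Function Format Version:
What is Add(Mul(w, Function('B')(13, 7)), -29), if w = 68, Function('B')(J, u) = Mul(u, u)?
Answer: 3303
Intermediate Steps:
Function('B')(J, u) = Pow(u, 2)
Add(Mul(w, Function('B')(13, 7)), -29) = Add(Mul(68, Pow(7, 2)), -29) = Add(Mul(68, 49), -29) = Add(3332, -29) = 3303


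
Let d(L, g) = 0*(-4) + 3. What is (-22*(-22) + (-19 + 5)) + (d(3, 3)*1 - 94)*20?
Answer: -1350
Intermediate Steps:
d(L, g) = 3 (d(L, g) = 0 + 3 = 3)
(-22*(-22) + (-19 + 5)) + (d(3, 3)*1 - 94)*20 = (-22*(-22) + (-19 + 5)) + (3*1 - 94)*20 = (484 - 14) + (3 - 94)*20 = 470 - 91*20 = 470 - 1820 = -1350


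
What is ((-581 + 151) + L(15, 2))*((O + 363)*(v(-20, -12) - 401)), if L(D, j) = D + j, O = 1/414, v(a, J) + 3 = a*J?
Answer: 5089484078/207 ≈ 2.4587e+7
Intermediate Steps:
v(a, J) = -3 + J*a (v(a, J) = -3 + a*J = -3 + J*a)
O = 1/414 ≈ 0.0024155
((-581 + 151) + L(15, 2))*((O + 363)*(v(-20, -12) - 401)) = ((-581 + 151) + (15 + 2))*((1/414 + 363)*((-3 - 12*(-20)) - 401)) = (-430 + 17)*(150283*((-3 + 240) - 401)/414) = -62066879*(237 - 401)/414 = -62066879*(-164)/414 = -413*(-12323206/207) = 5089484078/207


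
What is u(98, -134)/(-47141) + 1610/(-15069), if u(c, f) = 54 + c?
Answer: -78187498/710367729 ≈ -0.11007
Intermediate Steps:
u(98, -134)/(-47141) + 1610/(-15069) = (54 + 98)/(-47141) + 1610/(-15069) = 152*(-1/47141) + 1610*(-1/15069) = -152/47141 - 1610/15069 = -78187498/710367729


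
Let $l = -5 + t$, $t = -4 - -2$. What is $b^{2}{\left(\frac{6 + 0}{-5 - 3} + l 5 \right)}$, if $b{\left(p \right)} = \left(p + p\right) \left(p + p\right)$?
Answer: $\frac{418161601}{16} \approx 2.6135 \cdot 10^{7}$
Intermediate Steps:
$t = -2$ ($t = -4 + 2 = -2$)
$l = -7$ ($l = -5 - 2 = -7$)
$b{\left(p \right)} = 4 p^{2}$ ($b{\left(p \right)} = 2 p 2 p = 4 p^{2}$)
$b^{2}{\left(\frac{6 + 0}{-5 - 3} + l 5 \right)} = \left(4 \left(\frac{6 + 0}{-5 - 3} - 35\right)^{2}\right)^{2} = \left(4 \left(\frac{6}{-8} - 35\right)^{2}\right)^{2} = \left(4 \left(6 \left(- \frac{1}{8}\right) - 35\right)^{2}\right)^{2} = \left(4 \left(- \frac{3}{4} - 35\right)^{2}\right)^{2} = \left(4 \left(- \frac{143}{4}\right)^{2}\right)^{2} = \left(4 \cdot \frac{20449}{16}\right)^{2} = \left(\frac{20449}{4}\right)^{2} = \frac{418161601}{16}$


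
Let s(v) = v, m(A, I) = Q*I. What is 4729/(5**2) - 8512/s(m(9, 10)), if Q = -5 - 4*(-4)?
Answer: 30739/275 ≈ 111.78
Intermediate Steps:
Q = 11 (Q = -5 + 16 = 11)
m(A, I) = 11*I
4729/(5**2) - 8512/s(m(9, 10)) = 4729/(5**2) - 8512/(11*10) = 4729/25 - 8512/110 = 4729*(1/25) - 8512*1/110 = 4729/25 - 4256/55 = 30739/275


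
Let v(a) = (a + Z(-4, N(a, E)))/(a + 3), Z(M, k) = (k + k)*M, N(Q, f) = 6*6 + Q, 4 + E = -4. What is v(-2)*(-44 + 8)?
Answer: 9864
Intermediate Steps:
E = -8 (E = -4 - 4 = -8)
N(Q, f) = 36 + Q
Z(M, k) = 2*M*k (Z(M, k) = (2*k)*M = 2*M*k)
v(a) = (-288 - 7*a)/(3 + a) (v(a) = (a + 2*(-4)*(36 + a))/(a + 3) = (a + (-288 - 8*a))/(3 + a) = (-288 - 7*a)/(3 + a))
v(-2)*(-44 + 8) = ((-288 - 7*(-2))/(3 - 2))*(-44 + 8) = ((-288 + 14)/1)*(-36) = (1*(-274))*(-36) = -274*(-36) = 9864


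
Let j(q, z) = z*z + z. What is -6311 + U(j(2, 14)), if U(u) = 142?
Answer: -6169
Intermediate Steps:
j(q, z) = z + z² (j(q, z) = z² + z = z + z²)
-6311 + U(j(2, 14)) = -6311 + 142 = -6169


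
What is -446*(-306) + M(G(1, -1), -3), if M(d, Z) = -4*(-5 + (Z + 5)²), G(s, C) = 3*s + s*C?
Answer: 136480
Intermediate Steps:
G(s, C) = 3*s + C*s
M(d, Z) = 20 - 4*(5 + Z)² (M(d, Z) = -4*(-5 + (5 + Z)²) = 20 - 4*(5 + Z)²)
-446*(-306) + M(G(1, -1), -3) = -446*(-306) + (20 - 4*(5 - 3)²) = 136476 + (20 - 4*2²) = 136476 + (20 - 4*4) = 136476 + (20 - 16) = 136476 + 4 = 136480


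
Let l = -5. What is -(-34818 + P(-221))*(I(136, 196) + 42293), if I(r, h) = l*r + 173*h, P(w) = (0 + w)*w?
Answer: -1059030983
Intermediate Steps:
P(w) = w² (P(w) = w*w = w²)
I(r, h) = -5*r + 173*h
-(-34818 + P(-221))*(I(136, 196) + 42293) = -(-34818 + (-221)²)*((-5*136 + 173*196) + 42293) = -(-34818 + 48841)*((-680 + 33908) + 42293) = -14023*(33228 + 42293) = -14023*75521 = -1*1059030983 = -1059030983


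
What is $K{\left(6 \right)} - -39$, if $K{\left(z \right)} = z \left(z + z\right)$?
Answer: $111$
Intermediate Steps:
$K{\left(z \right)} = 2 z^{2}$ ($K{\left(z \right)} = z 2 z = 2 z^{2}$)
$K{\left(6 \right)} - -39 = 2 \cdot 6^{2} - -39 = 2 \cdot 36 + 39 = 72 + 39 = 111$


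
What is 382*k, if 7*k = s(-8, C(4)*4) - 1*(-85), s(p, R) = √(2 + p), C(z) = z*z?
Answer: 32470/7 + 382*I*√6/7 ≈ 4638.6 + 133.67*I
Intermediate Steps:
C(z) = z²
k = 85/7 + I*√6/7 (k = (√(2 - 8) - 1*(-85))/7 = (√(-6) + 85)/7 = (I*√6 + 85)/7 = (85 + I*√6)/7 = 85/7 + I*√6/7 ≈ 12.143 + 0.34993*I)
382*k = 382*(85/7 + I*√6/7) = 32470/7 + 382*I*√6/7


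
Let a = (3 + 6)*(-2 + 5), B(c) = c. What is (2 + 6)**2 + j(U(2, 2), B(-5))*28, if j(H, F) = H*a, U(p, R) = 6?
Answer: 4600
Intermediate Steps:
a = 27 (a = 9*3 = 27)
j(H, F) = 27*H (j(H, F) = H*27 = 27*H)
(2 + 6)**2 + j(U(2, 2), B(-5))*28 = (2 + 6)**2 + (27*6)*28 = 8**2 + 162*28 = 64 + 4536 = 4600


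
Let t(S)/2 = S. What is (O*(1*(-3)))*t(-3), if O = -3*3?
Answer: -162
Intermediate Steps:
t(S) = 2*S
O = -9
(O*(1*(-3)))*t(-3) = (-9*(-3))*(2*(-3)) = -9*(-3)*(-6) = 27*(-6) = -162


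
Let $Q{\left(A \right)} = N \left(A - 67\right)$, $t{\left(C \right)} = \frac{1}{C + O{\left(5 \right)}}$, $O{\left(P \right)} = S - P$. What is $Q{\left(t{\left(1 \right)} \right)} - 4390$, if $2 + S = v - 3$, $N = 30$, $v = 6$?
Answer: $-6410$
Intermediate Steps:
$S = 1$ ($S = -2 + \left(6 - 3\right) = -2 + 3 = 1$)
$O{\left(P \right)} = 1 - P$
$t{\left(C \right)} = \frac{1}{-4 + C}$ ($t{\left(C \right)} = \frac{1}{C + \left(1 - 5\right)} = \frac{1}{C - 4} = \frac{1}{-4 + C}$)
$Q{\left(A \right)} = -2010 + 30 A$ ($Q{\left(A \right)} = 30 \left(A - 67\right) = 30 \left(-67 + A\right) = -2010 + 30 A$)
$Q{\left(t{\left(1 \right)} \right)} - 4390 = \left(-2010 + \frac{30}{-4 + 1}\right) - 4390 = \left(-2010 + \frac{30}{-3}\right) - 4390 = \left(-2010 + 30 \left(- \frac{1}{3}\right)\right) - 4390 = \left(-2010 - 10\right) - 4390 = -2020 - 4390 = -6410$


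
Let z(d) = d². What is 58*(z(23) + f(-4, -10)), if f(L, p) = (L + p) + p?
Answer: 29290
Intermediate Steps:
f(L, p) = L + 2*p
58*(z(23) + f(-4, -10)) = 58*(23² + (-4 + 2*(-10))) = 58*(529 + (-4 - 20)) = 58*(529 - 24) = 58*505 = 29290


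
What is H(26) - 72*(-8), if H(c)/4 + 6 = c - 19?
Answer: 580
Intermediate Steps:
H(c) = -100 + 4*c (H(c) = -24 + 4*(c - 19) = -24 + 4*(-19 + c) = -24 + (-76 + 4*c) = -100 + 4*c)
H(26) - 72*(-8) = (-100 + 4*26) - 72*(-8) = (-100 + 104) + 576 = 4 + 576 = 580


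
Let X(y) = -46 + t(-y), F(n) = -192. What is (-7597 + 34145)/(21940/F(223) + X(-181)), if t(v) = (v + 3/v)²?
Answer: 41747473344/51274995035 ≈ 0.81419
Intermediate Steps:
X(y) = -46 + (3 + y²)²/y² (X(y) = -46 + (3 + (-y)²)²/(-y)² = -46 + (3 + y²)²/y²)
(-7597 + 34145)/(21940/F(223) + X(-181)) = (-7597 + 34145)/(21940/(-192) + (-40 + (-181)² + 9/(-181)²)) = 26548/(21940*(-1/192) + (-40 + 32761 + 9*(1/32761))) = 26548/(-5485/48 + (-40 + 32761 + 9/32761)) = 26548/(-5485/48 + 1071972690/32761) = 26548/(51274995035/1572528) = 26548*(1572528/51274995035) = 41747473344/51274995035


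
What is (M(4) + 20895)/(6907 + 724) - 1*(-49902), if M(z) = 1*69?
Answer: 380823126/7631 ≈ 49905.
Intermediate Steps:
M(z) = 69
(M(4) + 20895)/(6907 + 724) - 1*(-49902) = (69 + 20895)/(6907 + 724) - 1*(-49902) = 20964/7631 + 49902 = 380823126/7631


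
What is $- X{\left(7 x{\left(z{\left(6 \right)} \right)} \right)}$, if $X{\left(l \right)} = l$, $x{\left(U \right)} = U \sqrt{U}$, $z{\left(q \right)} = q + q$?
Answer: $- 168 \sqrt{3} \approx -290.98$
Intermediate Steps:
$z{\left(q \right)} = 2 q$
$x{\left(U \right)} = U^{\frac{3}{2}}$
$- X{\left(7 x{\left(z{\left(6 \right)} \right)} \right)} = - 7 \left(2 \cdot 6\right)^{\frac{3}{2}} = - 7 \cdot 12^{\frac{3}{2}} = - 7 \cdot 24 \sqrt{3} = - 168 \sqrt{3}$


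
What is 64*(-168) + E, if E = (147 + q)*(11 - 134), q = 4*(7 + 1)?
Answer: -32769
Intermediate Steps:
q = 32 (q = 4*8 = 32)
E = -22017 (E = (147 + 32)*(11 - 134) = 179*(-123) = -22017)
64*(-168) + E = 64*(-168) - 22017 = -10752 - 22017 = -32769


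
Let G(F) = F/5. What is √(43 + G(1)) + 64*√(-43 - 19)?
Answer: 6*√30/5 + 64*I*√62 ≈ 6.5727 + 503.94*I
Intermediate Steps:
G(F) = F/5 (G(F) = F*(⅕) = F/5)
√(43 + G(1)) + 64*√(-43 - 19) = √(43 + (⅕)*1) + 64*√(-43 - 19) = √(43 + ⅕) + 64*√(-62) = √(216/5) + 64*(I*√62) = 6*√30/5 + 64*I*√62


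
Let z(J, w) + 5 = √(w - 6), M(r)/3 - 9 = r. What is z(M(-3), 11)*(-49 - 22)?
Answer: 355 - 71*√5 ≈ 196.24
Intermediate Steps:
M(r) = 27 + 3*r
z(J, w) = -5 + √(-6 + w) (z(J, w) = -5 + √(w - 6) = -5 + √(-6 + w))
z(M(-3), 11)*(-49 - 22) = (-5 + √(-6 + 11))*(-49 - 22) = (-5 + √5)*(-71) = 355 - 71*√5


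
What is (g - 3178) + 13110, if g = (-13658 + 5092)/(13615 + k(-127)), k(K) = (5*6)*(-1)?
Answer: 134917654/13585 ≈ 9931.4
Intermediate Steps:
k(K) = -30 (k(K) = 30*(-1) = -30)
g = -8566/13585 (g = (-13658 + 5092)/(13615 - 30) = -8566/13585 ≈ -0.63055)
(g - 3178) + 13110 = (-8566/13585 - 3178) + 13110 = -43181696/13585 + 13110 = 134917654/13585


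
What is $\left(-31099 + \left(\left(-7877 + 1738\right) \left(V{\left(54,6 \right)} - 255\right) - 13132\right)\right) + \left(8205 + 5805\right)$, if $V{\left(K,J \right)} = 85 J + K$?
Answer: $-1927172$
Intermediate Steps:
$V{\left(K,J \right)} = K + 85 J$
$\left(-31099 + \left(\left(-7877 + 1738\right) \left(V{\left(54,6 \right)} - 255\right) - 13132\right)\right) + \left(8205 + 5805\right) = \left(-31099 + \left(\left(-7877 + 1738\right) \left(\left(54 + 85 \cdot 6\right) - 255\right) - 13132\right)\right) + \left(8205 + 5805\right) = \left(-31099 - \left(13132 + 6139 \left(\left(54 + 510\right) - 255\right)\right)\right) + 14010 = \left(-31099 - \left(13132 + 6139 \left(564 - 255\right)\right)\right) + 14010 = \left(-31099 - 1910083\right) + 14010 = -1941182 + 14010 = -1927172$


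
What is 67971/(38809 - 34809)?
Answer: 67971/4000 ≈ 16.993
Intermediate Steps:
67971/(38809 - 34809) = 67971/4000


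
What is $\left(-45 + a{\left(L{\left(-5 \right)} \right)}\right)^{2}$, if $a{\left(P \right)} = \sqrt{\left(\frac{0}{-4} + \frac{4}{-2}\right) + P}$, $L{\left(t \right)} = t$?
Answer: $\left(45 - i \sqrt{7}\right)^{2} \approx 2018.0 - 238.12 i$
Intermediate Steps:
$a{\left(P \right)} = \sqrt{-2 + P}$ ($a{\left(P \right)} = \sqrt{\left(0 \left(- \frac{1}{4}\right) + 4 \left(- \frac{1}{2}\right)\right) + P} = \sqrt{\left(0 - 2\right) + P} = \sqrt{-2 + P}$)
$\left(-45 + a{\left(L{\left(-5 \right)} \right)}\right)^{2} = \left(-45 + \sqrt{-2 - 5}\right)^{2} = \left(-45 + \sqrt{-7}\right)^{2} = \left(-45 + i \sqrt{7}\right)^{2}$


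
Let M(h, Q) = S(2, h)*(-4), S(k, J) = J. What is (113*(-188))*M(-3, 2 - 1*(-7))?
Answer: -254928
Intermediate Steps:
M(h, Q) = -4*h (M(h, Q) = h*(-4) = -4*h)
(113*(-188))*M(-3, 2 - 1*(-7)) = (113*(-188))*(-4*(-3)) = -21244*12 = -254928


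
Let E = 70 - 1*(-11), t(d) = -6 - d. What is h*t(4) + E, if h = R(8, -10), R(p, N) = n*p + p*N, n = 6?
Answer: 401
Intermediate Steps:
E = 81 (E = 70 + 11 = 81)
R(p, N) = 6*p + N*p (R(p, N) = 6*p + p*N = 6*p + N*p)
h = -32 (h = 8*(6 - 10) = 8*(-4) = -32)
h*t(4) + E = -32*(-6 - 1*4) + 81 = -32*(-6 - 4) + 81 = -32*(-10) + 81 = 320 + 81 = 401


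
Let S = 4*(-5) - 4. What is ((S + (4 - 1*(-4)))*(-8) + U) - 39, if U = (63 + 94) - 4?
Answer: 242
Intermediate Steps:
S = -24 (S = -20 - 4 = -24)
U = 153 (U = 157 - 4 = 153)
((S + (4 - 1*(-4)))*(-8) + U) - 39 = ((-24 + (4 - 1*(-4)))*(-8) + 153) - 39 = ((-24 + (4 + 4))*(-8) + 153) - 39 = ((-24 + 8)*(-8) + 153) - 39 = (-16*(-8) + 153) - 39 = (128 + 153) - 39 = 281 - 39 = 242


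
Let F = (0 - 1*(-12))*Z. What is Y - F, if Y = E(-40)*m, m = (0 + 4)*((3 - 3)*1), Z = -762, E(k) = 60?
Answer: 9144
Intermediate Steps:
F = -9144 (F = (0 - 1*(-12))*(-762) = (0 + 12)*(-762) = 12*(-762) = -9144)
m = 0 (m = 4*(0*1) = 4*0 = 0)
Y = 0 (Y = 60*0 = 0)
Y - F = 0 - 1*(-9144) = 0 + 9144 = 9144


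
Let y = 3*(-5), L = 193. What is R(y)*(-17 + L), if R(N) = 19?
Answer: 3344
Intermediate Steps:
y = -15
R(y)*(-17 + L) = 19*(-17 + 193) = 19*176 = 3344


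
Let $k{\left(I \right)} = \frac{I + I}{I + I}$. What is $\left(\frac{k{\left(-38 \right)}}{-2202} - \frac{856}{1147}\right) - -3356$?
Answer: $\frac{8474343005}{2525694} \approx 3355.3$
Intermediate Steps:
$k{\left(I \right)} = 1$ ($k{\left(I \right)} = \frac{2 I}{2 I} = 2 I \frac{1}{2 I} = 1$)
$\left(\frac{k{\left(-38 \right)}}{-2202} - \frac{856}{1147}\right) - -3356 = \left(1 \frac{1}{-2202} - \frac{856}{1147}\right) - -3356 = \left(1 \left(- \frac{1}{2202}\right) - \frac{856}{1147}\right) + 3356 = \left(- \frac{1}{2202} - \frac{856}{1147}\right) + 3356 = - \frac{1886059}{2525694} + 3356 = \frac{8474343005}{2525694}$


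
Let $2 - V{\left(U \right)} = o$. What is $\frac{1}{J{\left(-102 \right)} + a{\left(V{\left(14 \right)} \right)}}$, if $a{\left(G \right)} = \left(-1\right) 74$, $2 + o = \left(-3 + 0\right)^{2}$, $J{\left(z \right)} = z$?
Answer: $- \frac{1}{176} \approx -0.0056818$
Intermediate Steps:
$o = 7$ ($o = -2 + \left(-3 + 0\right)^{2} = -2 + \left(-3\right)^{2} = -2 + 9 = 7$)
$V{\left(U \right)} = -5$ ($V{\left(U \right)} = 2 - 7 = -5$)
$a{\left(G \right)} = -74$
$\frac{1}{J{\left(-102 \right)} + a{\left(V{\left(14 \right)} \right)}} = \frac{1}{-102 - 74} = \frac{1}{-176} = - \frac{1}{176}$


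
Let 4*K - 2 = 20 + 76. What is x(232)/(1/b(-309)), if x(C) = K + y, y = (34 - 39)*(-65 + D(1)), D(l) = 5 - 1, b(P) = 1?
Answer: 659/2 ≈ 329.50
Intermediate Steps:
K = 49/2 (K = ½ + (20 + 76)/4 = ½ + (¼)*96 = ½ + 24 = 49/2 ≈ 24.500)
D(l) = 4
y = 305 (y = (34 - 39)*(-65 + 4) = -5*(-61) = 305)
x(C) = 659/2 (x(C) = 49/2 + 305 = 659/2)
x(232)/(1/b(-309)) = 659/(2*(1/1)) = (659/2)/1 = (659/2)*1 = 659/2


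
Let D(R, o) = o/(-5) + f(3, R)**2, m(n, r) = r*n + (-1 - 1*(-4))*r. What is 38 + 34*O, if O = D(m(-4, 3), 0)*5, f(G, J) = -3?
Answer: 1568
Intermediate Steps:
m(n, r) = 3*r + n*r (m(n, r) = n*r + (-1 + 4)*r = n*r + 3*r = 3*r + n*r)
D(R, o) = 9 - o/5 (D(R, o) = o/(-5) + (-3)**2 = o*(-1/5) + 9 = -o/5 + 9 = 9 - o/5)
O = 45 (O = (9 - 1/5*0)*5 = (9 + 0)*5 = 9*5 = 45)
38 + 34*O = 38 + 34*45 = 38 + 1530 = 1568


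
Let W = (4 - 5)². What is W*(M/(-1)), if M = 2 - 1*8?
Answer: 6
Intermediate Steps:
M = -6 (M = 2 - 8 = -6)
W = 1 (W = (-1)² = 1)
W*(M/(-1)) = 1*(-6/(-1)) = 1*(-6*(-1)) = 1*6 = 6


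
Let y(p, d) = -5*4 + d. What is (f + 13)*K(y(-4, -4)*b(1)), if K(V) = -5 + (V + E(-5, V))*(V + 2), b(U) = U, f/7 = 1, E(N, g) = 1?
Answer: 10020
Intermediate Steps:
f = 7 (f = 7*1 = 7)
y(p, d) = -20 + d
K(V) = -5 + (1 + V)*(2 + V) (K(V) = -5 + (V + 1)*(V + 2) = -5 + (1 + V)*(2 + V))
(f + 13)*K(y(-4, -4)*b(1)) = (7 + 13)*(-3 + ((-20 - 4)*1)**2 + 3*((-20 - 4)*1)) = 20*(-3 + (-24*1)**2 + 3*(-24*1)) = 20*(-3 + (-24)**2 + 3*(-24)) = 20*(-3 + 576 - 72) = 20*501 = 10020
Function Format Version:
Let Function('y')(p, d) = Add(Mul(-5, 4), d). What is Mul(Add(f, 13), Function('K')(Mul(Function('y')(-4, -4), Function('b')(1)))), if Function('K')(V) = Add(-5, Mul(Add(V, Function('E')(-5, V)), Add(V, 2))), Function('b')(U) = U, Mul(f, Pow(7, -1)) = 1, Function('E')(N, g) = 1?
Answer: 10020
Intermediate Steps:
f = 7 (f = Mul(7, 1) = 7)
Function('y')(p, d) = Add(-20, d)
Function('K')(V) = Add(-5, Mul(Add(1, V), Add(2, V))) (Function('K')(V) = Add(-5, Mul(Add(V, 1), Add(V, 2))) = Add(-5, Mul(Add(1, V), Add(2, V))))
Mul(Add(f, 13), Function('K')(Mul(Function('y')(-4, -4), Function('b')(1)))) = Mul(Add(7, 13), Add(-3, Pow(Mul(Add(-20, -4), 1), 2), Mul(3, Mul(Add(-20, -4), 1)))) = Mul(20, Add(-3, Pow(Mul(-24, 1), 2), Mul(3, Mul(-24, 1)))) = Mul(20, Add(-3, Pow(-24, 2), Mul(3, -24))) = Mul(20, Add(-3, 576, -72)) = Mul(20, 501) = 10020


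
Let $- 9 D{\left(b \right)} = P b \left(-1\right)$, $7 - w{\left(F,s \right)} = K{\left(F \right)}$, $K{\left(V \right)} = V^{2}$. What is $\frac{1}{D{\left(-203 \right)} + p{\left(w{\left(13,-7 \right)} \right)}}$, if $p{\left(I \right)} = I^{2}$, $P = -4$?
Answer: $\frac{9}{237008} \approx 3.7973 \cdot 10^{-5}$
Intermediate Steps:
$w{\left(F,s \right)} = 7 - F^{2}$
$D{\left(b \right)} = - \frac{4 b}{9}$ ($D{\left(b \right)} = - \frac{- 4 b \left(-1\right)}{9} = - \frac{4 b}{9}$)
$\frac{1}{D{\left(-203 \right)} + p{\left(w{\left(13,-7 \right)} \right)}} = \frac{1}{\left(- \frac{4}{9}\right) \left(-203\right) + \left(7 - 13^{2}\right)^{2}} = \frac{1}{\frac{812}{9} + \left(7 - 169\right)^{2}} = \frac{1}{\frac{812}{9} + \left(-162\right)^{2}} = \frac{1}{\frac{812}{9} + 26244} = \frac{1}{\frac{237008}{9}} = \frac{9}{237008}$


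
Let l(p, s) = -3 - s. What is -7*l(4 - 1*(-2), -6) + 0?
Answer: -21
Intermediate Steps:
-7*l(4 - 1*(-2), -6) + 0 = -7*(-3 - 1*(-6)) + 0 = -7*(-3 + 6) + 0 = -7*3 + 0 = -21 + 0 = -21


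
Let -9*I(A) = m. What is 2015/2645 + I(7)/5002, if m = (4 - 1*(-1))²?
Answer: 18129029/23814522 ≈ 0.76126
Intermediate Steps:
m = 25 (m = (4 + 1)² = 5² = 25)
I(A) = -25/9 (I(A) = -⅑*25 = -25/9)
2015/2645 + I(7)/5002 = 2015/2645 - 25/9/5002 = 2015*(1/2645) - 25/9*1/5002 = 403/529 - 25/45018 = 18129029/23814522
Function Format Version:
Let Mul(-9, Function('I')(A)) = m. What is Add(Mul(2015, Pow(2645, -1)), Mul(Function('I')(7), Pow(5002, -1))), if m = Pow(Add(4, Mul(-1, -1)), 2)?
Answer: Rational(18129029, 23814522) ≈ 0.76126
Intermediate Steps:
m = 25 (m = Pow(Add(4, 1), 2) = Pow(5, 2) = 25)
Function('I')(A) = Rational(-25, 9) (Function('I')(A) = Mul(Rational(-1, 9), 25) = Rational(-25, 9))
Add(Mul(2015, Pow(2645, -1)), Mul(Function('I')(7), Pow(5002, -1))) = Add(Mul(2015, Pow(2645, -1)), Mul(Rational(-25, 9), Pow(5002, -1))) = Add(Mul(2015, Rational(1, 2645)), Mul(Rational(-25, 9), Rational(1, 5002))) = Add(Rational(403, 529), Rational(-25, 45018)) = Rational(18129029, 23814522)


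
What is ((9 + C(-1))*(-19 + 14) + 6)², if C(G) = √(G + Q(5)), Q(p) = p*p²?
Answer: 4621 + 780*√31 ≈ 8963.9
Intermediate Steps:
Q(p) = p³
C(G) = √(125 + G) (C(G) = √(G + 5³) = √(G + 125) = √(125 + G))
((9 + C(-1))*(-19 + 14) + 6)² = ((9 + √(125 - 1))*(-19 + 14) + 6)² = ((9 + √124)*(-5) + 6)² = ((9 + 2*√31)*(-5) + 6)² = ((-45 - 10*√31) + 6)² = (-39 - 10*√31)²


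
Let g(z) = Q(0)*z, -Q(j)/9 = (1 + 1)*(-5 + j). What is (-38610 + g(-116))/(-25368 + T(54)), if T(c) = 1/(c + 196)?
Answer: 12262500/6341999 ≈ 1.9335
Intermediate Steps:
Q(j) = 90 - 18*j (Q(j) = -9*(1 + 1)*(-5 + j) = -18*(-5 + j) = -9*(-10 + 2*j) = 90 - 18*j)
g(z) = 90*z (g(z) = (90 - 18*0)*z = (90 + 0)*z = 90*z)
T(c) = 1/(196 + c)
(-38610 + g(-116))/(-25368 + T(54)) = (-38610 + 90*(-116))/(-25368 + 1/(196 + 54)) = (-38610 - 10440)/(-25368 + 1/250) = -49050/(-25368 + 1/250) = -49050/(-6341999/250) = -49050*(-250/6341999) = 12262500/6341999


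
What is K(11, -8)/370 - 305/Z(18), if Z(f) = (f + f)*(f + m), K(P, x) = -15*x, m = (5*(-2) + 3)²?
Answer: 17659/89244 ≈ 0.19787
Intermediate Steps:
m = 49 (m = (-10 + 3)² = (-7)² = 49)
Z(f) = 2*f*(49 + f) (Z(f) = (f + f)*(f + 49) = (2*f)*(49 + f) = 2*f*(49 + f))
K(11, -8)/370 - 305/Z(18) = -15*(-8)/370 - 305*1/(36*(49 + 18)) = 120*(1/370) - 305/(2*18*67) = 12/37 - 305/2412 = 17659/89244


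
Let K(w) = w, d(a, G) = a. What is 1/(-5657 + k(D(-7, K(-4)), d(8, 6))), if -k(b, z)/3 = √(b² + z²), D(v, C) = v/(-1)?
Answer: -5657/32000632 + 3*√113/32000632 ≈ -0.00017578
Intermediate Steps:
D(v, C) = -v (D(v, C) = v*(-1) = -v)
k(b, z) = -3*√(b² + z²)
1/(-5657 + k(D(-7, K(-4)), d(8, 6))) = 1/(-5657 - 3*√((-1*(-7))² + 8²)) = 1/(-5657 - 3*√(7² + 64)) = 1/(-5657 - 3*√(49 + 64)) = 1/(-5657 - 3*√113)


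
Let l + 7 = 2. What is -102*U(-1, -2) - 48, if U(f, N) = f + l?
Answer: 564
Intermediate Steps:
l = -5 (l = -7 + 2 = -5)
U(f, N) = -5 + f (U(f, N) = f - 5 = -5 + f)
-102*U(-1, -2) - 48 = -102*(-5 - 1) - 48 = -102*(-6) - 48 = 612 - 48 = 564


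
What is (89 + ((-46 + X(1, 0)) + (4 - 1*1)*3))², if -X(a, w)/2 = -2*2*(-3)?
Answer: 784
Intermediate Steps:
X(a, w) = -24 (X(a, w) = -2*(-2*2)*(-3) = -(-8)*(-3) = -2*12 = -24)
(89 + ((-46 + X(1, 0)) + (4 - 1*1)*3))² = (89 + ((-46 - 24) + (4 - 1*1)*3))² = (89 + (-70 + (4 - 1)*3))² = (89 + (-70 + 3*3))² = (89 + (-70 + 9))² = (89 - 61)² = 28² = 784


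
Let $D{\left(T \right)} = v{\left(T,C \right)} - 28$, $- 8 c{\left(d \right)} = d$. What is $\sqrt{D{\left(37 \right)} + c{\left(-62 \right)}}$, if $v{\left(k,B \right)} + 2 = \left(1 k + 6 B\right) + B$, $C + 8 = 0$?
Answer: $\frac{i \sqrt{165}}{2} \approx 6.4226 i$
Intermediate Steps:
$C = -8$ ($C = -8 + 0 = -8$)
$v{\left(k,B \right)} = -2 + k + 7 B$ ($v{\left(k,B \right)} = -2 + \left(\left(1 k + 6 B\right) + B\right) = -2 + \left(\left(k + 6 B\right) + B\right) = -2 + \left(k + 7 B\right) = -2 + k + 7 B$)
$c{\left(d \right)} = - \frac{d}{8}$
$D{\left(T \right)} = -86 + T$ ($D{\left(T \right)} = \left(-2 + T + 7 \left(-8\right)\right) - 28 = \left(-2 + T - 56\right) - 28 = \left(-58 + T\right) - 28 = -86 + T$)
$\sqrt{D{\left(37 \right)} + c{\left(-62 \right)}} = \sqrt{\left(-86 + 37\right) - - \frac{31}{4}} = \sqrt{-49 + \frac{31}{4}} = \sqrt{- \frac{165}{4}} = \frac{i \sqrt{165}}{2}$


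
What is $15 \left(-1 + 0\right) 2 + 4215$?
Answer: $4185$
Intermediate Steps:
$15 \left(-1 + 0\right) 2 + 4215 = 15 \left(\left(-1\right) 2\right) + 4215 = 15 \left(-2\right) + 4215 = -30 + 4215 = 4185$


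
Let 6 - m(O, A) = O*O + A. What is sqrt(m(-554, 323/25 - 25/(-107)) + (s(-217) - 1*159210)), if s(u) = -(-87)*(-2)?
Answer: 14*I*sqrt(680963087)/535 ≈ 682.87*I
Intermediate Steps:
s(u) = -174 (s(u) = -1*174 = -174)
m(O, A) = 6 - A - O**2 (m(O, A) = 6 - (O*O + A) = 6 - (O**2 + A) = 6 - (A + O**2) = 6 + (-A - O**2) = 6 - A - O**2)
sqrt(m(-554, 323/25 - 25/(-107)) + (s(-217) - 1*159210)) = sqrt((6 - (323/25 - 25/(-107)) - 1*(-554)**2) + (-174 - 1*159210)) = sqrt((6 - (323*(1/25) - 25*(-1/107)) - 1*306916) + (-174 - 159210)) = sqrt((6 - (323/25 + 25/107) - 306916) - 159384) = sqrt((6 - 1*35186/2675 - 306916) - 159384) = sqrt((6 - 35186/2675 - 306916) - 159384) = sqrt(-821019436/2675 - 159384) = sqrt(-1247371636/2675) = 14*I*sqrt(680963087)/535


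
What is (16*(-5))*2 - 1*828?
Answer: -988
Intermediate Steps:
(16*(-5))*2 - 1*828 = -80*2 - 828 = -160 - 828 = -988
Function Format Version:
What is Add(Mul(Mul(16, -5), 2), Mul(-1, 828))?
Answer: -988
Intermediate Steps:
Add(Mul(Mul(16, -5), 2), Mul(-1, 828)) = Add(Mul(-80, 2), -828) = Add(-160, -828) = -988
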